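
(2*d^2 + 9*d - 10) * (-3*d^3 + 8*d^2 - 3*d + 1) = -6*d^5 - 11*d^4 + 96*d^3 - 105*d^2 + 39*d - 10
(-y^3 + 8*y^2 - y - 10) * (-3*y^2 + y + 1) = 3*y^5 - 25*y^4 + 10*y^3 + 37*y^2 - 11*y - 10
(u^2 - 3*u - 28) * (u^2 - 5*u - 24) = u^4 - 8*u^3 - 37*u^2 + 212*u + 672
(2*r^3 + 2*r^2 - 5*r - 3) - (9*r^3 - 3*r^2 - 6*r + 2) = -7*r^3 + 5*r^2 + r - 5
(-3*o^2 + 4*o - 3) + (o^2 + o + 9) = -2*o^2 + 5*o + 6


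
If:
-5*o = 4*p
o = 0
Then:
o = 0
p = 0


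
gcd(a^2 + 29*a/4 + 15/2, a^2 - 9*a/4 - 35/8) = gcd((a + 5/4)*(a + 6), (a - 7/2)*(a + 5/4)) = a + 5/4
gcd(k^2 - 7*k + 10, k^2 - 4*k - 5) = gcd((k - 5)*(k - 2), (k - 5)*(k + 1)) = k - 5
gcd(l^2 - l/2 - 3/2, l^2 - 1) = l + 1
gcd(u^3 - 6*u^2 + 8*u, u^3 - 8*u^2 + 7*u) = u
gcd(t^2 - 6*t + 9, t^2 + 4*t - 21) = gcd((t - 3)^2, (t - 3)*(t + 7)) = t - 3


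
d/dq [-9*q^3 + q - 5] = 1 - 27*q^2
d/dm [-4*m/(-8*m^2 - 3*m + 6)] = 8*(-4*m^2 - 3)/(64*m^4 + 48*m^3 - 87*m^2 - 36*m + 36)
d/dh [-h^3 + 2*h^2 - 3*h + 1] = -3*h^2 + 4*h - 3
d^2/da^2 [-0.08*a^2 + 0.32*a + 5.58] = -0.160000000000000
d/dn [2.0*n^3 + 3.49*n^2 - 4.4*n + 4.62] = 6.0*n^2 + 6.98*n - 4.4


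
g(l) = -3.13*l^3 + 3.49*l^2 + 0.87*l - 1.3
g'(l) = -9.39*l^2 + 6.98*l + 0.87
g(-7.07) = 1273.12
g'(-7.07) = -517.84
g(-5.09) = 497.45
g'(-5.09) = -277.94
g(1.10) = -0.29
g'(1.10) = -2.81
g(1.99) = -10.41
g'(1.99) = -22.43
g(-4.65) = 384.82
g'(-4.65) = -234.62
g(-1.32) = 10.83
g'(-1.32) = -24.70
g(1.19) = -0.60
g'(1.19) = -4.12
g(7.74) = -1236.82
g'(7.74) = -507.64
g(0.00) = -1.30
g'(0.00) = 0.87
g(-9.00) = 2555.33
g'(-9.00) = -822.54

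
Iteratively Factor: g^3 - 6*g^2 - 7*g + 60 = (g - 5)*(g^2 - g - 12) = (g - 5)*(g - 4)*(g + 3)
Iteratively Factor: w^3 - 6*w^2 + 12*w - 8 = (w - 2)*(w^2 - 4*w + 4) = (w - 2)^2*(w - 2)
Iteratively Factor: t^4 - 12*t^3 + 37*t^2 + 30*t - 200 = (t - 5)*(t^3 - 7*t^2 + 2*t + 40) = (t - 5)^2*(t^2 - 2*t - 8) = (t - 5)^2*(t - 4)*(t + 2)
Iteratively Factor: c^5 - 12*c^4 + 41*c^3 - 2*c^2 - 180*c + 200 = (c - 2)*(c^4 - 10*c^3 + 21*c^2 + 40*c - 100) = (c - 5)*(c - 2)*(c^3 - 5*c^2 - 4*c + 20) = (c - 5)^2*(c - 2)*(c^2 - 4) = (c - 5)^2*(c - 2)*(c + 2)*(c - 2)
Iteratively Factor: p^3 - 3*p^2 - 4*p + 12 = (p + 2)*(p^2 - 5*p + 6) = (p - 2)*(p + 2)*(p - 3)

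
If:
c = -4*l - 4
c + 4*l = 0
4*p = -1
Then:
No Solution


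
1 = 1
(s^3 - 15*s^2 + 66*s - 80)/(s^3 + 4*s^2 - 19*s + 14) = (s^2 - 13*s + 40)/(s^2 + 6*s - 7)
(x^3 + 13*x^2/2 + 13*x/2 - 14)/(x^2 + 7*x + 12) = (2*x^2 + 5*x - 7)/(2*(x + 3))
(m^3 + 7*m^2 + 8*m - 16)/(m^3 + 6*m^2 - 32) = (m - 1)/(m - 2)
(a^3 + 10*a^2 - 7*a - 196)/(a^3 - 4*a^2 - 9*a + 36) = (a^2 + 14*a + 49)/(a^2 - 9)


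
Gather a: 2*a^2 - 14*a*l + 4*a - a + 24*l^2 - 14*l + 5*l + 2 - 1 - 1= 2*a^2 + a*(3 - 14*l) + 24*l^2 - 9*l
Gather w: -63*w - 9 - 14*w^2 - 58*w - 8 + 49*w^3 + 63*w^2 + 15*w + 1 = 49*w^3 + 49*w^2 - 106*w - 16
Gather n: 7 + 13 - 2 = 18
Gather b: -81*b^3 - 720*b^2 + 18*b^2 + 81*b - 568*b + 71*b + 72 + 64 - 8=-81*b^3 - 702*b^2 - 416*b + 128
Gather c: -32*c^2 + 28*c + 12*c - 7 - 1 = -32*c^2 + 40*c - 8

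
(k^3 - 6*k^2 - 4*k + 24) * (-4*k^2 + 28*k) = -4*k^5 + 52*k^4 - 152*k^3 - 208*k^2 + 672*k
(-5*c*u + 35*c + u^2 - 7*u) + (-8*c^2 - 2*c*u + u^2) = -8*c^2 - 7*c*u + 35*c + 2*u^2 - 7*u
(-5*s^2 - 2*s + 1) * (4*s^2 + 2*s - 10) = -20*s^4 - 18*s^3 + 50*s^2 + 22*s - 10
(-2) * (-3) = 6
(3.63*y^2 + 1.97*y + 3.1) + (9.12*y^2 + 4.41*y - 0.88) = 12.75*y^2 + 6.38*y + 2.22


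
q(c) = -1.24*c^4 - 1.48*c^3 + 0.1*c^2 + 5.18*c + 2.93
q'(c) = -4.96*c^3 - 4.44*c^2 + 0.2*c + 5.18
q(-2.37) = -28.20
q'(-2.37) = 45.79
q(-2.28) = -24.33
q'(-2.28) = 40.43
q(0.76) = 5.86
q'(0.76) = 0.59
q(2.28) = -35.79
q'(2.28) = -76.23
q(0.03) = 3.09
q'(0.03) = 5.18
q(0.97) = 5.60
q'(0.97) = -3.33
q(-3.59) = -151.87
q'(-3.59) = 176.73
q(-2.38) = -28.67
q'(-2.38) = 46.42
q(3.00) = -121.03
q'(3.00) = -168.10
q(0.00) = 2.93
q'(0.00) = 5.18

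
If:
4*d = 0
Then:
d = 0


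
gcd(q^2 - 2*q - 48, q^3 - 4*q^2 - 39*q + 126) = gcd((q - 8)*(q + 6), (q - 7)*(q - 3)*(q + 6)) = q + 6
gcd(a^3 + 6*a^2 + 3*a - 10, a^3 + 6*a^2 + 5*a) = a + 5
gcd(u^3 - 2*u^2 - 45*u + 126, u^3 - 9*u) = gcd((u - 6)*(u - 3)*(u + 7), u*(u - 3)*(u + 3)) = u - 3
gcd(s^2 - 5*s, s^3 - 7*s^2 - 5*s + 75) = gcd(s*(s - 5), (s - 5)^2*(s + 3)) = s - 5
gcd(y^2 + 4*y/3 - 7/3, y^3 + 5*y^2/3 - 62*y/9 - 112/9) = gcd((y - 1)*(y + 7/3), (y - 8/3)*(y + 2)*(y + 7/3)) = y + 7/3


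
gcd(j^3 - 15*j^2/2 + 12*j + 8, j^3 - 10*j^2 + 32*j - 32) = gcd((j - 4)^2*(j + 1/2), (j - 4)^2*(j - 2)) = j^2 - 8*j + 16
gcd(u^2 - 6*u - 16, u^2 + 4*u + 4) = u + 2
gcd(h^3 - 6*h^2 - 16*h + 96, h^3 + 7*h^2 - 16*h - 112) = h^2 - 16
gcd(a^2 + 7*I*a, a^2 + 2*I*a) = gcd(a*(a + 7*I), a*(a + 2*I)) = a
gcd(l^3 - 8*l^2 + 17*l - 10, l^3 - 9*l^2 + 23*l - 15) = l^2 - 6*l + 5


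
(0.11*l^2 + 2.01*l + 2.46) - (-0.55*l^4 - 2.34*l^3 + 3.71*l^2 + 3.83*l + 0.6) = 0.55*l^4 + 2.34*l^3 - 3.6*l^2 - 1.82*l + 1.86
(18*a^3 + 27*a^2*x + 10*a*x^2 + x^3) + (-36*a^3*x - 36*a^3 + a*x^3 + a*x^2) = -36*a^3*x - 18*a^3 + 27*a^2*x + a*x^3 + 11*a*x^2 + x^3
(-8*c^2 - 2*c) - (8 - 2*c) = -8*c^2 - 8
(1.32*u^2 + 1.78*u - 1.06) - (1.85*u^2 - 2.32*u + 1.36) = -0.53*u^2 + 4.1*u - 2.42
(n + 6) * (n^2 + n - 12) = n^3 + 7*n^2 - 6*n - 72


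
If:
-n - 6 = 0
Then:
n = -6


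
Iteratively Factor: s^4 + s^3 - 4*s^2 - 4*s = (s + 1)*(s^3 - 4*s) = (s + 1)*(s + 2)*(s^2 - 2*s) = s*(s + 1)*(s + 2)*(s - 2)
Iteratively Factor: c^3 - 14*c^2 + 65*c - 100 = (c - 5)*(c^2 - 9*c + 20) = (c - 5)*(c - 4)*(c - 5)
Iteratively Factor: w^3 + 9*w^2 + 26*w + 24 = (w + 3)*(w^2 + 6*w + 8) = (w + 3)*(w + 4)*(w + 2)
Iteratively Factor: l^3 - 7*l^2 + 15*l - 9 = (l - 1)*(l^2 - 6*l + 9) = (l - 3)*(l - 1)*(l - 3)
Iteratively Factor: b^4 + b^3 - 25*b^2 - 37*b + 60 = (b + 4)*(b^3 - 3*b^2 - 13*b + 15) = (b - 5)*(b + 4)*(b^2 + 2*b - 3) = (b - 5)*(b - 1)*(b + 4)*(b + 3)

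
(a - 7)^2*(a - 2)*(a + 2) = a^4 - 14*a^3 + 45*a^2 + 56*a - 196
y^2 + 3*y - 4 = (y - 1)*(y + 4)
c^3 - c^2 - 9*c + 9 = (c - 3)*(c - 1)*(c + 3)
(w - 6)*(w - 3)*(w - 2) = w^3 - 11*w^2 + 36*w - 36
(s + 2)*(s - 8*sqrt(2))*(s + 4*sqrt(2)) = s^3 - 4*sqrt(2)*s^2 + 2*s^2 - 64*s - 8*sqrt(2)*s - 128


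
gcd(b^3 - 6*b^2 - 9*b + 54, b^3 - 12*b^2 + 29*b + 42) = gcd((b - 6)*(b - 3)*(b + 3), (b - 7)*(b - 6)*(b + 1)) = b - 6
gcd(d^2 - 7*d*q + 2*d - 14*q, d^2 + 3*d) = 1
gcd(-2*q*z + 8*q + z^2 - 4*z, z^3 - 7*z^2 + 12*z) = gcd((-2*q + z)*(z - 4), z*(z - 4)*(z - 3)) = z - 4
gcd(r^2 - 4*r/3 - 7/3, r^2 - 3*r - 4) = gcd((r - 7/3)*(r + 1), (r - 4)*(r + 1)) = r + 1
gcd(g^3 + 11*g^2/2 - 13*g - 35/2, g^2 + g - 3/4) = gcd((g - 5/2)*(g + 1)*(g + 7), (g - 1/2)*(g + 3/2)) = 1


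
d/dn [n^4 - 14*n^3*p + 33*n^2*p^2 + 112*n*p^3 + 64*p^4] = 4*n^3 - 42*n^2*p + 66*n*p^2 + 112*p^3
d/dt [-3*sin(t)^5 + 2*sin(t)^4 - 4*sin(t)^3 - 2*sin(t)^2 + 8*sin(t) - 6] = (-15*sin(t)^4 + 8*sin(t)^3 - 12*sin(t)^2 - 4*sin(t) + 8)*cos(t)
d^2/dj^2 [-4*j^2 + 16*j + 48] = -8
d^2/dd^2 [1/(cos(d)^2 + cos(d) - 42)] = (-4*sin(d)^4 + 171*sin(d)^2 - 153*cos(d)/4 - 3*cos(3*d)/4 - 81)/((cos(d) - 6)^3*(cos(d) + 7)^3)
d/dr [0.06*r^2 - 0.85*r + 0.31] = 0.12*r - 0.85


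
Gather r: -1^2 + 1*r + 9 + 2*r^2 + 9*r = 2*r^2 + 10*r + 8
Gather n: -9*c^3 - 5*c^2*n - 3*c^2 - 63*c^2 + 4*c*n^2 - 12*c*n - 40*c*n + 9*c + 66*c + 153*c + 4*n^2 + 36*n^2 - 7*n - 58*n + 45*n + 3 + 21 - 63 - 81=-9*c^3 - 66*c^2 + 228*c + n^2*(4*c + 40) + n*(-5*c^2 - 52*c - 20) - 120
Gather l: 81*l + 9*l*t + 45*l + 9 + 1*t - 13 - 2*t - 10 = l*(9*t + 126) - t - 14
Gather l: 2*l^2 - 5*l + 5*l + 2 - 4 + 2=2*l^2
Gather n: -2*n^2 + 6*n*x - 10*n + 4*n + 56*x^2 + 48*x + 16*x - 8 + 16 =-2*n^2 + n*(6*x - 6) + 56*x^2 + 64*x + 8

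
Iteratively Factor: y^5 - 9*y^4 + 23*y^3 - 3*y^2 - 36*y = (y)*(y^4 - 9*y^3 + 23*y^2 - 3*y - 36) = y*(y - 3)*(y^3 - 6*y^2 + 5*y + 12) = y*(y - 3)*(y + 1)*(y^2 - 7*y + 12) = y*(y - 4)*(y - 3)*(y + 1)*(y - 3)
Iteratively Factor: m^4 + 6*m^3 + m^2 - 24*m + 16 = (m - 1)*(m^3 + 7*m^2 + 8*m - 16) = (m - 1)*(m + 4)*(m^2 + 3*m - 4) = (m - 1)^2*(m + 4)*(m + 4)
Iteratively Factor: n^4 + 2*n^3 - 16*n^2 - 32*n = (n + 4)*(n^3 - 2*n^2 - 8*n) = n*(n + 4)*(n^2 - 2*n - 8) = n*(n + 2)*(n + 4)*(n - 4)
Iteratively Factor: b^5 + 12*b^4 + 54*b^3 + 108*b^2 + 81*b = (b + 3)*(b^4 + 9*b^3 + 27*b^2 + 27*b) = (b + 3)^2*(b^3 + 6*b^2 + 9*b) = (b + 3)^3*(b^2 + 3*b) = (b + 3)^4*(b)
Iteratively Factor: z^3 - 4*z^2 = (z)*(z^2 - 4*z) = z^2*(z - 4)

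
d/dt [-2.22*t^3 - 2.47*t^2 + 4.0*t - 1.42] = -6.66*t^2 - 4.94*t + 4.0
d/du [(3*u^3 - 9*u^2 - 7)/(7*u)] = 6*u/7 - 9/7 + u^(-2)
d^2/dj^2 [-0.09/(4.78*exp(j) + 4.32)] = (1.858464 - 2.056356*exp(j))*exp(j)/(4.78*exp(j) + 4.32)^3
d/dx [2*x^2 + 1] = 4*x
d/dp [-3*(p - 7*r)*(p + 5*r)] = -6*p + 6*r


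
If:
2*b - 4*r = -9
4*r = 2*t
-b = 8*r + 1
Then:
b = -19/5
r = 7/20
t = 7/10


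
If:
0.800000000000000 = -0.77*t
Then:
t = -1.04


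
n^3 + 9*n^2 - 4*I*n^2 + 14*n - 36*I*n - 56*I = (n + 2)*(n + 7)*(n - 4*I)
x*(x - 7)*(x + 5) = x^3 - 2*x^2 - 35*x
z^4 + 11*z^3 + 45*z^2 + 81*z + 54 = (z + 2)*(z + 3)^3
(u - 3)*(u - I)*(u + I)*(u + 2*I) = u^4 - 3*u^3 + 2*I*u^3 + u^2 - 6*I*u^2 - 3*u + 2*I*u - 6*I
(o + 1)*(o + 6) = o^2 + 7*o + 6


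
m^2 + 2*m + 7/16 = (m + 1/4)*(m + 7/4)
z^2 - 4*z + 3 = (z - 3)*(z - 1)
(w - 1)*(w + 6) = w^2 + 5*w - 6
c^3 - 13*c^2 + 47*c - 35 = (c - 7)*(c - 5)*(c - 1)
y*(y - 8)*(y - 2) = y^3 - 10*y^2 + 16*y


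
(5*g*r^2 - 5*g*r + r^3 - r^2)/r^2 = 5*g - 5*g/r + r - 1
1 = 1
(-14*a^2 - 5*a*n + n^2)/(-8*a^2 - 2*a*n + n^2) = (7*a - n)/(4*a - n)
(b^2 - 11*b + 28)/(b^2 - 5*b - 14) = (b - 4)/(b + 2)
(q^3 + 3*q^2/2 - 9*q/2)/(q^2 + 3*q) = q - 3/2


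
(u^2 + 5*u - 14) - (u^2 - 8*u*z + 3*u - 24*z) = 8*u*z + 2*u + 24*z - 14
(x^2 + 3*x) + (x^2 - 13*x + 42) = 2*x^2 - 10*x + 42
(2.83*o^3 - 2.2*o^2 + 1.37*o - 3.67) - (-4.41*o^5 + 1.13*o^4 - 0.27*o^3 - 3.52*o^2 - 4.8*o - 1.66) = 4.41*o^5 - 1.13*o^4 + 3.1*o^3 + 1.32*o^2 + 6.17*o - 2.01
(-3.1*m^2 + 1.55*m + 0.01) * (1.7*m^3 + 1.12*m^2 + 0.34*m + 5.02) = -5.27*m^5 - 0.837000000000001*m^4 + 0.699*m^3 - 15.0238*m^2 + 7.7844*m + 0.0502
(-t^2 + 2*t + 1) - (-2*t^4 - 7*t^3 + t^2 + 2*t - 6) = 2*t^4 + 7*t^3 - 2*t^2 + 7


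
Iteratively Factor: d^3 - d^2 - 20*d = (d + 4)*(d^2 - 5*d) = d*(d + 4)*(d - 5)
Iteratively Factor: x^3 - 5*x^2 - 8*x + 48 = (x + 3)*(x^2 - 8*x + 16) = (x - 4)*(x + 3)*(x - 4)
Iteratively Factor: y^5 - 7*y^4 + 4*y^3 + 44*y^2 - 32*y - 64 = (y + 1)*(y^4 - 8*y^3 + 12*y^2 + 32*y - 64) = (y - 4)*(y + 1)*(y^3 - 4*y^2 - 4*y + 16) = (y - 4)^2*(y + 1)*(y^2 - 4) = (y - 4)^2*(y - 2)*(y + 1)*(y + 2)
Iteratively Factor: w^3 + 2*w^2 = (w)*(w^2 + 2*w) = w^2*(w + 2)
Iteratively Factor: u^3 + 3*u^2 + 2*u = (u + 1)*(u^2 + 2*u) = u*(u + 1)*(u + 2)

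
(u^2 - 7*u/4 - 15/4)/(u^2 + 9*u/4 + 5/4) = (u - 3)/(u + 1)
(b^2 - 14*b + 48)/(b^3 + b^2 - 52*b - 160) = (b - 6)/(b^2 + 9*b + 20)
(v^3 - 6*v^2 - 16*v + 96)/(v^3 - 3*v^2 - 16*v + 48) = (v - 6)/(v - 3)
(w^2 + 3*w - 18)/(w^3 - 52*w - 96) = (w - 3)/(w^2 - 6*w - 16)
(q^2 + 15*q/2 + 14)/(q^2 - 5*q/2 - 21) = (q + 4)/(q - 6)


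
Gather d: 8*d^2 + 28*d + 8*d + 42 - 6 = 8*d^2 + 36*d + 36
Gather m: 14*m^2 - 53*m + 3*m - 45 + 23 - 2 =14*m^2 - 50*m - 24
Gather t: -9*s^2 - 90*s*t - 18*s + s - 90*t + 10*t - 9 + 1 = -9*s^2 - 17*s + t*(-90*s - 80) - 8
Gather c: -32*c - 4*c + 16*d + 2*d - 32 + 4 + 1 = -36*c + 18*d - 27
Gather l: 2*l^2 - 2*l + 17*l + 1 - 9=2*l^2 + 15*l - 8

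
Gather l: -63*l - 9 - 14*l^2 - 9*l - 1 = -14*l^2 - 72*l - 10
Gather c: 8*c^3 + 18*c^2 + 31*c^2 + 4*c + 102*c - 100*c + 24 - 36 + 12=8*c^3 + 49*c^2 + 6*c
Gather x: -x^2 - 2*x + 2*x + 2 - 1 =1 - x^2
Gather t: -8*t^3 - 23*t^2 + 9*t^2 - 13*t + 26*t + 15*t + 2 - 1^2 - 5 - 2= -8*t^3 - 14*t^2 + 28*t - 6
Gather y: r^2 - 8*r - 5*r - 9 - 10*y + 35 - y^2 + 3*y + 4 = r^2 - 13*r - y^2 - 7*y + 30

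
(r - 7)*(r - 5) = r^2 - 12*r + 35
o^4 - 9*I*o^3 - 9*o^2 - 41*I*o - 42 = (o - 7*I)*(o - 3*I)*(o - I)*(o + 2*I)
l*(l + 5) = l^2 + 5*l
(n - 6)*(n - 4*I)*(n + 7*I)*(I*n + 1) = I*n^4 - 2*n^3 - 6*I*n^3 + 12*n^2 + 31*I*n^2 + 28*n - 186*I*n - 168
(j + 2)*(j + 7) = j^2 + 9*j + 14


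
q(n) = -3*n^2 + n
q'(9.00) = -53.00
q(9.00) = -234.00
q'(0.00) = 1.00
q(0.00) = 0.00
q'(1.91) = -10.46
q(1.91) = -9.03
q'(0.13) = 0.22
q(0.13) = 0.08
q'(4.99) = -28.94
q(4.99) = -69.71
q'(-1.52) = 10.12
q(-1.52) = -8.45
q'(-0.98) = 6.88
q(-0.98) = -3.86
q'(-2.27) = 14.62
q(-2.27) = -17.73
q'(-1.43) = 9.58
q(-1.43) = -7.56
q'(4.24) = -24.44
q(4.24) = -49.69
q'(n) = 1 - 6*n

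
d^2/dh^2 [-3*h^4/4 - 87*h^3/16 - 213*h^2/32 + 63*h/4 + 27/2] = -9*h^2 - 261*h/8 - 213/16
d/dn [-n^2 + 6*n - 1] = 6 - 2*n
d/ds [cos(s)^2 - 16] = -sin(2*s)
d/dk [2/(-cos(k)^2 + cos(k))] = 2*(sin(k)/cos(k)^2 - 2*tan(k))/(cos(k) - 1)^2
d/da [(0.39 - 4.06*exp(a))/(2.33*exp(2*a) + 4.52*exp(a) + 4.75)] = (9.4598*exp(2*a) - 1.8174*exp(a) - 21.0478)*exp(a)/(5.4289*exp(4*a) + 21.0632*exp(3*a) + 42.5654*exp(2*a) + 42.94*exp(a) + 22.5625)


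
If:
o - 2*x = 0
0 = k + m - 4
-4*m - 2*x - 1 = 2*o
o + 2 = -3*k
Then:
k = 11/13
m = 41/13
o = -59/13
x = -59/26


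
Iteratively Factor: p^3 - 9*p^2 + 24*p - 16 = (p - 4)*(p^2 - 5*p + 4) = (p - 4)*(p - 1)*(p - 4)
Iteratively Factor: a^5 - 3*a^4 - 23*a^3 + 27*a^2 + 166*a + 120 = (a + 3)*(a^4 - 6*a^3 - 5*a^2 + 42*a + 40) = (a - 5)*(a + 3)*(a^3 - a^2 - 10*a - 8) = (a - 5)*(a - 4)*(a + 3)*(a^2 + 3*a + 2) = (a - 5)*(a - 4)*(a + 1)*(a + 3)*(a + 2)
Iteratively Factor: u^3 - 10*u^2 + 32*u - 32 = (u - 4)*(u^2 - 6*u + 8) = (u - 4)^2*(u - 2)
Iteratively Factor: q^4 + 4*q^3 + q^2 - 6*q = (q - 1)*(q^3 + 5*q^2 + 6*q) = (q - 1)*(q + 3)*(q^2 + 2*q) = (q - 1)*(q + 2)*(q + 3)*(q)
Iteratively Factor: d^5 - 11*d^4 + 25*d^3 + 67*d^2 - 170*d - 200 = (d - 5)*(d^4 - 6*d^3 - 5*d^2 + 42*d + 40) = (d - 5)*(d - 4)*(d^3 - 2*d^2 - 13*d - 10) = (d - 5)*(d - 4)*(d + 2)*(d^2 - 4*d - 5) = (d - 5)^2*(d - 4)*(d + 2)*(d + 1)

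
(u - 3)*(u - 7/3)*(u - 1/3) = u^3 - 17*u^2/3 + 79*u/9 - 7/3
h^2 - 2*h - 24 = (h - 6)*(h + 4)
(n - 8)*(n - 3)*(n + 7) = n^3 - 4*n^2 - 53*n + 168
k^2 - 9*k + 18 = (k - 6)*(k - 3)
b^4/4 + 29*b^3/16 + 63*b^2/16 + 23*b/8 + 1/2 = (b/4 + 1)*(b + 1/4)*(b + 1)*(b + 2)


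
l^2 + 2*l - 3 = (l - 1)*(l + 3)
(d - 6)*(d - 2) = d^2 - 8*d + 12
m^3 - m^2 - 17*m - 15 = (m - 5)*(m + 1)*(m + 3)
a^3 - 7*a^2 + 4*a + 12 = (a - 6)*(a - 2)*(a + 1)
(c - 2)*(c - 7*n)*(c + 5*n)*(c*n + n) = c^4*n - 2*c^3*n^2 - c^3*n - 35*c^2*n^3 + 2*c^2*n^2 - 2*c^2*n + 35*c*n^3 + 4*c*n^2 + 70*n^3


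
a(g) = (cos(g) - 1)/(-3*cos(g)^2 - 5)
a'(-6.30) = -0.00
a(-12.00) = 0.02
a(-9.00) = 0.26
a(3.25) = 0.25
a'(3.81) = 0.02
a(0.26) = 0.00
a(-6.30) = 0.00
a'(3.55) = 0.02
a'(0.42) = 0.06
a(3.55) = 0.25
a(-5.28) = 0.08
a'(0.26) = 0.03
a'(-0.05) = -0.01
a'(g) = -6*(cos(g) - 1)*sin(g)*cos(g)/(-3*cos(g)^2 - 5)^2 - sin(g)/(-3*cos(g)^2 - 5) = (3*sin(g)^2 + 6*cos(g) + 2)*sin(g)/(3*cos(g)^2 + 5)^2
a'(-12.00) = 0.08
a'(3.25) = 0.01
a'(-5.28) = 0.18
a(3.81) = 0.26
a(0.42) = 0.01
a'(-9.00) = 0.02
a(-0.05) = 0.00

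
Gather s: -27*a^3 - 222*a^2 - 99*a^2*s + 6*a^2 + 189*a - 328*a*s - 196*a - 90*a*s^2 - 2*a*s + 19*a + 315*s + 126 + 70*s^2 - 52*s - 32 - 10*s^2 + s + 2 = -27*a^3 - 216*a^2 + 12*a + s^2*(60 - 90*a) + s*(-99*a^2 - 330*a + 264) + 96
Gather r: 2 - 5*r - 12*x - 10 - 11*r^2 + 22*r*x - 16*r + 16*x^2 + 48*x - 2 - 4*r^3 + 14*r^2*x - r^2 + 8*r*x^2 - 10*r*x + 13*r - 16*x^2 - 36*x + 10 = -4*r^3 + r^2*(14*x - 12) + r*(8*x^2 + 12*x - 8)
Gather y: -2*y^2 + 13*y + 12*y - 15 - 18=-2*y^2 + 25*y - 33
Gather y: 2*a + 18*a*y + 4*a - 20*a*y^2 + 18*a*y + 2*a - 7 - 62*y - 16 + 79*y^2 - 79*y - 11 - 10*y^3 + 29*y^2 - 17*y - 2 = 8*a - 10*y^3 + y^2*(108 - 20*a) + y*(36*a - 158) - 36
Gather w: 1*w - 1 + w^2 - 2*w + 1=w^2 - w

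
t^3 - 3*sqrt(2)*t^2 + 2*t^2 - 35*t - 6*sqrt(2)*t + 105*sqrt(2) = (t - 5)*(t + 7)*(t - 3*sqrt(2))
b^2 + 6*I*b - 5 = (b + I)*(b + 5*I)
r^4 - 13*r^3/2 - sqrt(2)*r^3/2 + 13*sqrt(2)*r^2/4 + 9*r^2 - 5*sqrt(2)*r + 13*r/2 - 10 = (r - 4)*(r - 5/2)*(r - sqrt(2))*(r + sqrt(2)/2)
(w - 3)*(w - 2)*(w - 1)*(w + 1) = w^4 - 5*w^3 + 5*w^2 + 5*w - 6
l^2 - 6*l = l*(l - 6)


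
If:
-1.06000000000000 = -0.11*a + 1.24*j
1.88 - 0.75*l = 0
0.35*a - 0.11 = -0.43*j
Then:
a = 1.23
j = -0.75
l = 2.51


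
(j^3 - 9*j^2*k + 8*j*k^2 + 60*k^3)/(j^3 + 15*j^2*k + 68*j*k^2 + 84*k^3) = (j^2 - 11*j*k + 30*k^2)/(j^2 + 13*j*k + 42*k^2)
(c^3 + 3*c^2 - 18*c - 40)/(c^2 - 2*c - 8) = c + 5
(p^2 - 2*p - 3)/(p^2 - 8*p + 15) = (p + 1)/(p - 5)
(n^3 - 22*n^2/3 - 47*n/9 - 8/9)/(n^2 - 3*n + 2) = (9*n^3 - 66*n^2 - 47*n - 8)/(9*(n^2 - 3*n + 2))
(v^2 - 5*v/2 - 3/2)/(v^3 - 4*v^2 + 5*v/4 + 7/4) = 2*(v - 3)/(2*v^2 - 9*v + 7)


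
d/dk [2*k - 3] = 2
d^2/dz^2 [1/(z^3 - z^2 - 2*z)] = 2*(z*(1 - 3*z)*(-z^2 + z + 2) - (-3*z^2 + 2*z + 2)^2)/(z^3*(-z^2 + z + 2)^3)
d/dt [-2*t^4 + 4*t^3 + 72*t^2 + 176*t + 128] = -8*t^3 + 12*t^2 + 144*t + 176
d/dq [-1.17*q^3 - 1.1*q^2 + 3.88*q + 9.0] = -3.51*q^2 - 2.2*q + 3.88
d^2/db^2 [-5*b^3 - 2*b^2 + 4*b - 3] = -30*b - 4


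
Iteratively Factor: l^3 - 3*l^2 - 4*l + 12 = (l - 3)*(l^2 - 4) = (l - 3)*(l - 2)*(l + 2)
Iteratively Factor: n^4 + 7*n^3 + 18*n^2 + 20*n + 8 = (n + 1)*(n^3 + 6*n^2 + 12*n + 8) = (n + 1)*(n + 2)*(n^2 + 4*n + 4) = (n + 1)*(n + 2)^2*(n + 2)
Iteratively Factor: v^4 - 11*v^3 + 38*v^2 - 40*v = (v - 5)*(v^3 - 6*v^2 + 8*v) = (v - 5)*(v - 4)*(v^2 - 2*v) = v*(v - 5)*(v - 4)*(v - 2)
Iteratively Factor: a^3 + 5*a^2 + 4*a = (a + 4)*(a^2 + a) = (a + 1)*(a + 4)*(a)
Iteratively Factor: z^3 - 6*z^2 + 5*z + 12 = (z - 4)*(z^2 - 2*z - 3) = (z - 4)*(z - 3)*(z + 1)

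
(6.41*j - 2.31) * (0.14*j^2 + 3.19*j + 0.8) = 0.8974*j^3 + 20.1245*j^2 - 2.2409*j - 1.848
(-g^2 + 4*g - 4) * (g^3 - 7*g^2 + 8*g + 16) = -g^5 + 11*g^4 - 40*g^3 + 44*g^2 + 32*g - 64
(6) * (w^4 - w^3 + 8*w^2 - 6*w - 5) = 6*w^4 - 6*w^3 + 48*w^2 - 36*w - 30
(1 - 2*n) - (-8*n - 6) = 6*n + 7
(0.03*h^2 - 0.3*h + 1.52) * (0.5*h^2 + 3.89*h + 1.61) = 0.015*h^4 - 0.0333*h^3 - 0.3587*h^2 + 5.4298*h + 2.4472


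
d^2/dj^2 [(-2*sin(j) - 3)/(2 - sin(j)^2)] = (-18*sin(j)^5 - 12*sin(j)^4 - 6*sin(j)^2 + 11*sin(j) + sin(5*j) + 12)/(sin(j)^2 - 2)^3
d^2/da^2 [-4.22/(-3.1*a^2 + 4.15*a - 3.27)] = (-81.1084*a^2 + 108.5806*a + 4.22*(6.2*a - 4.15)*(12.4*a - 8.3) - 85.55628)/(3.1*a^2 - 4.15*a + 3.27)^3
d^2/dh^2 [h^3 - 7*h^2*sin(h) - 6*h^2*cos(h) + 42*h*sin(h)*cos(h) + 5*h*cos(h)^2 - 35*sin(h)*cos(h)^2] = 7*h^2*sin(h) + 6*h^2*cos(h) + 24*h*sin(h) - 84*h*sin(2*h) - 28*h*cos(h) - 10*h*cos(2*h) + 6*h - 21*sin(h)/4 - 10*sin(2*h) + 315*sin(3*h)/4 - 12*cos(h) + 84*cos(2*h)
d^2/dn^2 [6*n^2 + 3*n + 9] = 12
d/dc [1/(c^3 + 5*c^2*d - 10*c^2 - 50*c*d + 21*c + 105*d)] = (-3*c^2 - 10*c*d + 20*c + 50*d - 21)/(c^3 + 5*c^2*d - 10*c^2 - 50*c*d + 21*c + 105*d)^2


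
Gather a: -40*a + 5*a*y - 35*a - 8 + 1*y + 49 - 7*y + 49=a*(5*y - 75) - 6*y + 90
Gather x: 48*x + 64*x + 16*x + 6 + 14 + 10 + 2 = 128*x + 32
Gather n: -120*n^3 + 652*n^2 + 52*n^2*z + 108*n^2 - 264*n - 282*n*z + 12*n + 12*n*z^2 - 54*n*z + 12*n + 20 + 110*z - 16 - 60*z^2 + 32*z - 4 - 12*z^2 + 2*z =-120*n^3 + n^2*(52*z + 760) + n*(12*z^2 - 336*z - 240) - 72*z^2 + 144*z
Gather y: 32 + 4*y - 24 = 4*y + 8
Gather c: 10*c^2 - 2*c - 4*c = 10*c^2 - 6*c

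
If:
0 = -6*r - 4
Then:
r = -2/3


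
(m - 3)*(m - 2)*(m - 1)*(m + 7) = m^4 + m^3 - 31*m^2 + 71*m - 42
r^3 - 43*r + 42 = (r - 6)*(r - 1)*(r + 7)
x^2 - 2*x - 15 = (x - 5)*(x + 3)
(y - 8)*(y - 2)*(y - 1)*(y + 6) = y^4 - 5*y^3 - 40*y^2 + 140*y - 96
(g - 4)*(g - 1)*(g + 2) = g^3 - 3*g^2 - 6*g + 8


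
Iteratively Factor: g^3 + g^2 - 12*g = (g + 4)*(g^2 - 3*g) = g*(g + 4)*(g - 3)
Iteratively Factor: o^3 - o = (o)*(o^2 - 1) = o*(o + 1)*(o - 1)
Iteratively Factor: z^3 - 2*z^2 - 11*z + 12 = (z + 3)*(z^2 - 5*z + 4) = (z - 4)*(z + 3)*(z - 1)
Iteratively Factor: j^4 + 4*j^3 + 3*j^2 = (j)*(j^3 + 4*j^2 + 3*j) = j*(j + 1)*(j^2 + 3*j) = j*(j + 1)*(j + 3)*(j)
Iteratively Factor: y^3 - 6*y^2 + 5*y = (y - 5)*(y^2 - y) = y*(y - 5)*(y - 1)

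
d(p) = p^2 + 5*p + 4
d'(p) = 2*p + 5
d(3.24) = 30.70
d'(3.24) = 11.48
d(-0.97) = 0.09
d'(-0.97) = 3.06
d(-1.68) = -1.58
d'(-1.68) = 1.64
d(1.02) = 10.14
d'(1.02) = 7.04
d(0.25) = 5.31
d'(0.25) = 5.50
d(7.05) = 88.95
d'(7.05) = 19.10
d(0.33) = 5.76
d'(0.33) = 5.66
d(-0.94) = 0.18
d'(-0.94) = 3.12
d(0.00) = 4.00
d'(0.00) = 5.00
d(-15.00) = 154.00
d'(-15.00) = -25.00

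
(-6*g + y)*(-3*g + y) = 18*g^2 - 9*g*y + y^2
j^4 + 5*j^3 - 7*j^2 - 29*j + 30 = (j - 2)*(j - 1)*(j + 3)*(j + 5)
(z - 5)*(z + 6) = z^2 + z - 30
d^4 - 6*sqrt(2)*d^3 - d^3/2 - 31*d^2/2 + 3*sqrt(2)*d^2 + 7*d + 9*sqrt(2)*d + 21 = (d - 3/2)*(d + 1)*(d - 7*sqrt(2))*(d + sqrt(2))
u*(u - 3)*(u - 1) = u^3 - 4*u^2 + 3*u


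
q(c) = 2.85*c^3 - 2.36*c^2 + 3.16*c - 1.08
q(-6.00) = -720.60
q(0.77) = 1.26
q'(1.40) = 13.31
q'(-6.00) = 339.28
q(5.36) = 386.93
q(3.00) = 64.11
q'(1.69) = 19.60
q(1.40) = 6.54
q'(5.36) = 223.50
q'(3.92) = 116.04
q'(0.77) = 4.59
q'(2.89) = 60.93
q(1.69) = 11.28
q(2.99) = 63.45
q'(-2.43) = 65.12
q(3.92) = 146.72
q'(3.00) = 65.95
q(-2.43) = -63.59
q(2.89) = 57.13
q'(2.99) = 65.49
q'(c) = 8.55*c^2 - 4.72*c + 3.16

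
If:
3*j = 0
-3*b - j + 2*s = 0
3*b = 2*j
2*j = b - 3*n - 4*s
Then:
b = 0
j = 0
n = 0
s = 0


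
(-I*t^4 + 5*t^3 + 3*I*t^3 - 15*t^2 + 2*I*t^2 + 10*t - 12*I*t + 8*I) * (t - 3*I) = -I*t^5 + 2*t^4 + 3*I*t^4 - 6*t^3 - 13*I*t^3 + 16*t^2 + 33*I*t^2 - 36*t - 22*I*t + 24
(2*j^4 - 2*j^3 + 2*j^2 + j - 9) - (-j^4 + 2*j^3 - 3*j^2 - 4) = 3*j^4 - 4*j^3 + 5*j^2 + j - 5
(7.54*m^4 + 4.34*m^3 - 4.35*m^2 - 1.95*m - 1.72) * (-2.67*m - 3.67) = -20.1318*m^5 - 39.2596*m^4 - 4.3133*m^3 + 21.171*m^2 + 11.7489*m + 6.3124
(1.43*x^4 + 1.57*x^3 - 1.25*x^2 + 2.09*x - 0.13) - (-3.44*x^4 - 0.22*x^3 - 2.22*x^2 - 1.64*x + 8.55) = 4.87*x^4 + 1.79*x^3 + 0.97*x^2 + 3.73*x - 8.68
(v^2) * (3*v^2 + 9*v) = 3*v^4 + 9*v^3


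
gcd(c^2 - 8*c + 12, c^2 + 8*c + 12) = 1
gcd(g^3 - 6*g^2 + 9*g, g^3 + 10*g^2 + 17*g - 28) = 1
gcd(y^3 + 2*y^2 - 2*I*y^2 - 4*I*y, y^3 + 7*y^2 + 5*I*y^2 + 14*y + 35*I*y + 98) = y - 2*I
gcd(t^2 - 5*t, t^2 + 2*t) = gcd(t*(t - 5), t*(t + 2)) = t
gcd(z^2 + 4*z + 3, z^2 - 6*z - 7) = z + 1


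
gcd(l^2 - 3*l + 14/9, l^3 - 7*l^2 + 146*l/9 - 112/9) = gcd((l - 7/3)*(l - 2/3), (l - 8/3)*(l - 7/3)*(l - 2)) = l - 7/3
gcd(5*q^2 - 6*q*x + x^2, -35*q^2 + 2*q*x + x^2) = -5*q + x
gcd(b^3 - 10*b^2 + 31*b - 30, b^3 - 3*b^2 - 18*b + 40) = b^2 - 7*b + 10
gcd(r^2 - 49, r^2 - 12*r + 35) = r - 7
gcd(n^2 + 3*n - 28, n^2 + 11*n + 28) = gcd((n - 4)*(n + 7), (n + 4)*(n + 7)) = n + 7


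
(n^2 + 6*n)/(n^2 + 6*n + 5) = n*(n + 6)/(n^2 + 6*n + 5)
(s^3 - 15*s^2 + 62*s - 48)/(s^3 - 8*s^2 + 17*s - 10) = (s^2 - 14*s + 48)/(s^2 - 7*s + 10)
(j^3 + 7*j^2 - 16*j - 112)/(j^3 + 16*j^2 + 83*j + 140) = (j - 4)/(j + 5)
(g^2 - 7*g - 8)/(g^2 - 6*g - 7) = (g - 8)/(g - 7)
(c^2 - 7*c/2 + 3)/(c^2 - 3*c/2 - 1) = (2*c - 3)/(2*c + 1)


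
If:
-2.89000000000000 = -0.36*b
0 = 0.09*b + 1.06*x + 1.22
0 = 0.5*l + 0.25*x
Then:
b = 8.03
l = 0.92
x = -1.83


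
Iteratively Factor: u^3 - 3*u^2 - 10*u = (u + 2)*(u^2 - 5*u) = (u - 5)*(u + 2)*(u)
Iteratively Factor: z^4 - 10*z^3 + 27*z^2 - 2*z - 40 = (z - 2)*(z^3 - 8*z^2 + 11*z + 20) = (z - 2)*(z + 1)*(z^2 - 9*z + 20) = (z - 5)*(z - 2)*(z + 1)*(z - 4)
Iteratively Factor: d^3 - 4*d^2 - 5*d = (d)*(d^2 - 4*d - 5) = d*(d - 5)*(d + 1)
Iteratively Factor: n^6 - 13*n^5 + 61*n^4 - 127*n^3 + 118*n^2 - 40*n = (n)*(n^5 - 13*n^4 + 61*n^3 - 127*n^2 + 118*n - 40) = n*(n - 5)*(n^4 - 8*n^3 + 21*n^2 - 22*n + 8) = n*(n - 5)*(n - 2)*(n^3 - 6*n^2 + 9*n - 4) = n*(n - 5)*(n - 2)*(n - 1)*(n^2 - 5*n + 4) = n*(n - 5)*(n - 2)*(n - 1)^2*(n - 4)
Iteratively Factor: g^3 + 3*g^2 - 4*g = (g + 4)*(g^2 - g) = (g - 1)*(g + 4)*(g)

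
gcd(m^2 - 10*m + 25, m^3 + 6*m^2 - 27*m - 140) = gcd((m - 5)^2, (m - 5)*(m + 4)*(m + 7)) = m - 5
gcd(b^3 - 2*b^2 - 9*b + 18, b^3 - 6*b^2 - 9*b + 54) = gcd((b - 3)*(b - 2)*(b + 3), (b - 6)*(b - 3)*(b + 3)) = b^2 - 9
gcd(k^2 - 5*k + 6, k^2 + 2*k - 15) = k - 3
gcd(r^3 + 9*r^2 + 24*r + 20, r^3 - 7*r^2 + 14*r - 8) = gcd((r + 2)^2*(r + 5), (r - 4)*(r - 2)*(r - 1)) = 1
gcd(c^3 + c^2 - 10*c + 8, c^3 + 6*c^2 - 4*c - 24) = c - 2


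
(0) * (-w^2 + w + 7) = 0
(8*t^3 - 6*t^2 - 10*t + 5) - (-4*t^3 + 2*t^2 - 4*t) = 12*t^3 - 8*t^2 - 6*t + 5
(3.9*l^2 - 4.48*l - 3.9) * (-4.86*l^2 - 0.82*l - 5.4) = -18.954*l^4 + 18.5748*l^3 + 1.5676*l^2 + 27.39*l + 21.06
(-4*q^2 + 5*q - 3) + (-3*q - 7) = -4*q^2 + 2*q - 10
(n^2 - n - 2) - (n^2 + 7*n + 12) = -8*n - 14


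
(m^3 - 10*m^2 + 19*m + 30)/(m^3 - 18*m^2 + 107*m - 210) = (m + 1)/(m - 7)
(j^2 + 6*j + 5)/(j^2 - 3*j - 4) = (j + 5)/(j - 4)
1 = 1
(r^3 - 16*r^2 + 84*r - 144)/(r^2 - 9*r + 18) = (r^2 - 10*r + 24)/(r - 3)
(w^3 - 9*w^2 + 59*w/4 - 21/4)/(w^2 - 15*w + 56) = (w^2 - 2*w + 3/4)/(w - 8)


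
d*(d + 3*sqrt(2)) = d^2 + 3*sqrt(2)*d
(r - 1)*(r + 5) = r^2 + 4*r - 5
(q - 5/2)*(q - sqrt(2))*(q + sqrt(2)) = q^3 - 5*q^2/2 - 2*q + 5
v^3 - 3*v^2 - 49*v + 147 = (v - 7)*(v - 3)*(v + 7)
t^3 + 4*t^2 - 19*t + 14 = (t - 2)*(t - 1)*(t + 7)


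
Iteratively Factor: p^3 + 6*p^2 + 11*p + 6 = (p + 3)*(p^2 + 3*p + 2) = (p + 1)*(p + 3)*(p + 2)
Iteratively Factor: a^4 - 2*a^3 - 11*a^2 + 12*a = (a - 1)*(a^3 - a^2 - 12*a) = (a - 4)*(a - 1)*(a^2 + 3*a) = a*(a - 4)*(a - 1)*(a + 3)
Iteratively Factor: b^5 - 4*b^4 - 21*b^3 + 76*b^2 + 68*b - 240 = (b - 5)*(b^4 + b^3 - 16*b^2 - 4*b + 48) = (b - 5)*(b - 3)*(b^3 + 4*b^2 - 4*b - 16) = (b - 5)*(b - 3)*(b + 4)*(b^2 - 4) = (b - 5)*(b - 3)*(b - 2)*(b + 4)*(b + 2)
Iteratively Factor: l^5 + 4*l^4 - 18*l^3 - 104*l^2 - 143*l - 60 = (l + 1)*(l^4 + 3*l^3 - 21*l^2 - 83*l - 60) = (l - 5)*(l + 1)*(l^3 + 8*l^2 + 19*l + 12) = (l - 5)*(l + 1)*(l + 4)*(l^2 + 4*l + 3) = (l - 5)*(l + 1)^2*(l + 4)*(l + 3)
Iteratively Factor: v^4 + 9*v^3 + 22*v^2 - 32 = (v + 4)*(v^3 + 5*v^2 + 2*v - 8) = (v + 4)^2*(v^2 + v - 2) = (v + 2)*(v + 4)^2*(v - 1)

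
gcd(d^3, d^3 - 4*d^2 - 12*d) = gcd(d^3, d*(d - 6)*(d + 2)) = d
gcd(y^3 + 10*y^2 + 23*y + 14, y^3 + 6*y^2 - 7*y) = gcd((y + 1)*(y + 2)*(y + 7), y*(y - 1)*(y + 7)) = y + 7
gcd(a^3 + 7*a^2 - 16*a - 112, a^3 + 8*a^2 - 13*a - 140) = a^2 + 3*a - 28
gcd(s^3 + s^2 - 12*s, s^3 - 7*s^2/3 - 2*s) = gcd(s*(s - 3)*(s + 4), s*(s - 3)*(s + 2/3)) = s^2 - 3*s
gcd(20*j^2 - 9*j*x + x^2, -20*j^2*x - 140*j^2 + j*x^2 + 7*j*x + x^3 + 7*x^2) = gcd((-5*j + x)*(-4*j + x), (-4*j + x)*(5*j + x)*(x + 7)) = -4*j + x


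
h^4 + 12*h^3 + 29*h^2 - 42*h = h*(h - 1)*(h + 6)*(h + 7)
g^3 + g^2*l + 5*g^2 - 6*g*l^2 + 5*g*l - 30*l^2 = (g + 5)*(g - 2*l)*(g + 3*l)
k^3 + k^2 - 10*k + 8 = (k - 2)*(k - 1)*(k + 4)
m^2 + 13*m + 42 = (m + 6)*(m + 7)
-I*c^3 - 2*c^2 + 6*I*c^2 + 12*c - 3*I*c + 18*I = (c - 6)*(c - 3*I)*(-I*c + 1)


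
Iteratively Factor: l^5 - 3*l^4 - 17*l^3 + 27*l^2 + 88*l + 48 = (l + 3)*(l^4 - 6*l^3 + l^2 + 24*l + 16) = (l - 4)*(l + 3)*(l^3 - 2*l^2 - 7*l - 4) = (l - 4)*(l + 1)*(l + 3)*(l^2 - 3*l - 4) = (l - 4)^2*(l + 1)*(l + 3)*(l + 1)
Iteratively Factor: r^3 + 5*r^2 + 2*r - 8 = (r + 4)*(r^2 + r - 2) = (r + 2)*(r + 4)*(r - 1)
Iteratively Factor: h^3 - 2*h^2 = (h)*(h^2 - 2*h) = h*(h - 2)*(h)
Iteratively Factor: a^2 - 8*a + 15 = (a - 3)*(a - 5)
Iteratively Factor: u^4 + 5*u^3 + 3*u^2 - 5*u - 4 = (u + 1)*(u^3 + 4*u^2 - u - 4) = (u + 1)^2*(u^2 + 3*u - 4) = (u - 1)*(u + 1)^2*(u + 4)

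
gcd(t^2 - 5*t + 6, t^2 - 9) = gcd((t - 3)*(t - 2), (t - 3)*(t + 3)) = t - 3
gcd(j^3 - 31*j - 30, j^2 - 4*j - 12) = j - 6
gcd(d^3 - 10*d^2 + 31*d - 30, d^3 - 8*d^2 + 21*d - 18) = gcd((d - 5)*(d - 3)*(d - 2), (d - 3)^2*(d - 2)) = d^2 - 5*d + 6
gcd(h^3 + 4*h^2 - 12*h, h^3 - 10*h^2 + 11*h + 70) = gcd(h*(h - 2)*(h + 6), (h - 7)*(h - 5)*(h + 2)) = 1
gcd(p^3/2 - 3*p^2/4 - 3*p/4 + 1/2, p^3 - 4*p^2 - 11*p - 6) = p + 1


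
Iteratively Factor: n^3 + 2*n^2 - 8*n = (n - 2)*(n^2 + 4*n) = n*(n - 2)*(n + 4)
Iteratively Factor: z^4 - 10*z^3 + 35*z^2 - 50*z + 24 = (z - 2)*(z^3 - 8*z^2 + 19*z - 12) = (z - 3)*(z - 2)*(z^2 - 5*z + 4) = (z - 3)*(z - 2)*(z - 1)*(z - 4)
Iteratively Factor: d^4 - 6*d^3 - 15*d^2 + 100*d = (d - 5)*(d^3 - d^2 - 20*d) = (d - 5)^2*(d^2 + 4*d) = (d - 5)^2*(d + 4)*(d)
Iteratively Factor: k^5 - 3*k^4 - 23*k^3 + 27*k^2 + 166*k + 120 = (k - 5)*(k^4 + 2*k^3 - 13*k^2 - 38*k - 24) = (k - 5)*(k + 1)*(k^3 + k^2 - 14*k - 24) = (k - 5)*(k + 1)*(k + 2)*(k^2 - k - 12) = (k - 5)*(k - 4)*(k + 1)*(k + 2)*(k + 3)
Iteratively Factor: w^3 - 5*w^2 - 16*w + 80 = (w - 4)*(w^2 - w - 20) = (w - 5)*(w - 4)*(w + 4)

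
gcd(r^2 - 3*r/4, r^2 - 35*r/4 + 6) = r - 3/4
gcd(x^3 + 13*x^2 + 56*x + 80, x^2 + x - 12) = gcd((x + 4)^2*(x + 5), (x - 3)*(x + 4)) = x + 4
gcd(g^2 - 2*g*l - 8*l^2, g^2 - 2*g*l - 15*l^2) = 1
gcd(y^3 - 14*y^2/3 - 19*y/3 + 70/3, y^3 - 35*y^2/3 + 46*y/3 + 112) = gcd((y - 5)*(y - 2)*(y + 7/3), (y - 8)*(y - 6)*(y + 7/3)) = y + 7/3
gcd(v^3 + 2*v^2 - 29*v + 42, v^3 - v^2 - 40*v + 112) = v + 7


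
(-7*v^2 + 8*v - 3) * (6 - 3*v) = 21*v^3 - 66*v^2 + 57*v - 18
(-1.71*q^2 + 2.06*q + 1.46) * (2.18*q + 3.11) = -3.7278*q^3 - 0.827299999999999*q^2 + 9.5894*q + 4.5406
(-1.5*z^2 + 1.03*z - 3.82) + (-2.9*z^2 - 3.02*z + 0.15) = -4.4*z^2 - 1.99*z - 3.67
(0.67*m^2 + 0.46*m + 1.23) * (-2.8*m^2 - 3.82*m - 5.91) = -1.876*m^4 - 3.8474*m^3 - 9.1609*m^2 - 7.4172*m - 7.2693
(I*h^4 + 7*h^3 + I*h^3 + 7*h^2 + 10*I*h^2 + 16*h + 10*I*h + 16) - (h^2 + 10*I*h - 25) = I*h^4 + 7*h^3 + I*h^3 + 6*h^2 + 10*I*h^2 + 16*h + 41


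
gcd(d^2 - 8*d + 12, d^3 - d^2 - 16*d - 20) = 1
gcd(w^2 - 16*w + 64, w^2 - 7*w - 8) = w - 8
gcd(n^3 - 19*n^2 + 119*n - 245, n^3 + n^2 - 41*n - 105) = n - 7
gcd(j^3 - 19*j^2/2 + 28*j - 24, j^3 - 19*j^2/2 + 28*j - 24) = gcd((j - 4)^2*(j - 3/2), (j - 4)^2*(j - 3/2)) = j^3 - 19*j^2/2 + 28*j - 24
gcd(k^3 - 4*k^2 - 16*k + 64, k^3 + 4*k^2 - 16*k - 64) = k^2 - 16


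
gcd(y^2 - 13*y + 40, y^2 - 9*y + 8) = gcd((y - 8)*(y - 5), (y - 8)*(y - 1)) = y - 8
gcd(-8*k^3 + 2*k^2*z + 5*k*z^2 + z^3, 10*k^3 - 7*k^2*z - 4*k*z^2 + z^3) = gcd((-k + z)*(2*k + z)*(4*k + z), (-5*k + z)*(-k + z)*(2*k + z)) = -2*k^2 + k*z + z^2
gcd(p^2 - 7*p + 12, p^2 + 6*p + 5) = 1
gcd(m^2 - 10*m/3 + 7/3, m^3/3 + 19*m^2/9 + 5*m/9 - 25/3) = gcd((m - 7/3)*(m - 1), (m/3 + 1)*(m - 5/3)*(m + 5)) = 1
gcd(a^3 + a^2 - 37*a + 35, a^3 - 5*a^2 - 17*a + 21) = a - 1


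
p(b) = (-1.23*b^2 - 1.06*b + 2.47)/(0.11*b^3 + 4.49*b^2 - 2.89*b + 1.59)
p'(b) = (-2.46*b - 1.06)/(0.11*b^3 + 4.49*b^2 - 2.89*b + 1.59) + (-1.23*b^2 - 1.06*b + 2.47)*(-0.33*b^2 - 8.98*b + 2.89)/(0.11*b^3 + 4.49*b^2 - 2.89*b + 1.59)^2 = (0.1353*b^4 + 0.2332*b^3 + 7.499*b^2 - 26.092*b + 5.4529)/(0.0121*b^6 + 0.9878*b^5 + 19.5243*b^4 - 25.6024*b^3 + 22.6303*b^2 - 9.1902*b + 2.5281)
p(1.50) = -0.24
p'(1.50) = -0.26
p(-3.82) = -0.16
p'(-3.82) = 0.04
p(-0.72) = 0.44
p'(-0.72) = 0.79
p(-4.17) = -0.17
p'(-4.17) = 0.04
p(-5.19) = -0.21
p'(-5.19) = 0.03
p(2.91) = -0.33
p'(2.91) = 0.01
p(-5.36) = -0.21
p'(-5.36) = 0.03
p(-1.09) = 0.22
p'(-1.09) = 0.43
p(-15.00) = -0.38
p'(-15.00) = 0.02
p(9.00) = -0.25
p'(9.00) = 0.01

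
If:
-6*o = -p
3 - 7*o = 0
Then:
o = 3/7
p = 18/7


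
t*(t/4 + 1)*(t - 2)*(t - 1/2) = t^4/4 + 3*t^3/8 - 9*t^2/4 + t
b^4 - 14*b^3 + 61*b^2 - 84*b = b*(b - 7)*(b - 4)*(b - 3)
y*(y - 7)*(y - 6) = y^3 - 13*y^2 + 42*y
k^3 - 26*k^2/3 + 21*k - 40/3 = (k - 5)*(k - 8/3)*(k - 1)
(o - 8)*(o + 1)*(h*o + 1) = h*o^3 - 7*h*o^2 - 8*h*o + o^2 - 7*o - 8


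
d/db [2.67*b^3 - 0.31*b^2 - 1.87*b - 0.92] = 8.01*b^2 - 0.62*b - 1.87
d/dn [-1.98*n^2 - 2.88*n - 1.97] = -3.96*n - 2.88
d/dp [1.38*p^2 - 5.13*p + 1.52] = 2.76*p - 5.13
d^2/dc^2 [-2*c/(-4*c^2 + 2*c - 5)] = 8*(2*c*(4*c - 1)^2 + (1 - 6*c)*(4*c^2 - 2*c + 5))/(4*c^2 - 2*c + 5)^3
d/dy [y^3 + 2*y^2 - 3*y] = 3*y^2 + 4*y - 3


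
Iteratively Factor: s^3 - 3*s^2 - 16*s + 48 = (s - 3)*(s^2 - 16) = (s - 3)*(s + 4)*(s - 4)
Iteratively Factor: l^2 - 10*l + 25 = (l - 5)*(l - 5)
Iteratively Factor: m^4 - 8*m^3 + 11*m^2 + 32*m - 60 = (m - 2)*(m^3 - 6*m^2 - m + 30) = (m - 5)*(m - 2)*(m^2 - m - 6) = (m - 5)*(m - 3)*(m - 2)*(m + 2)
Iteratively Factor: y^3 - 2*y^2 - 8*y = (y)*(y^2 - 2*y - 8) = y*(y - 4)*(y + 2)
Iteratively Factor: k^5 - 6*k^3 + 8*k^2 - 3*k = (k - 1)*(k^4 + k^3 - 5*k^2 + 3*k) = (k - 1)*(k + 3)*(k^3 - 2*k^2 + k) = (k - 1)^2*(k + 3)*(k^2 - k) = (k - 1)^3*(k + 3)*(k)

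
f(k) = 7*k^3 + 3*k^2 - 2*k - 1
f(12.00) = 12503.00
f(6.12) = 1703.67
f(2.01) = 63.94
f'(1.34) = 43.75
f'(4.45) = 440.55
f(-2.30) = -65.70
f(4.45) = 666.36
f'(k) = 21*k^2 + 6*k - 2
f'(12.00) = 3094.00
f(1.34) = 18.55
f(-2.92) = -143.86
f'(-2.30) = 95.29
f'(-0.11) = -2.41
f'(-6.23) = 775.69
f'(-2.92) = 159.53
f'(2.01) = 94.90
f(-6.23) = -1564.73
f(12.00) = 12503.00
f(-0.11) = -0.75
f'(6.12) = 821.26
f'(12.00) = 3094.00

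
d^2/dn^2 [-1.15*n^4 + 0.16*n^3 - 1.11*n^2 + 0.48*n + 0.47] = -13.8*n^2 + 0.96*n - 2.22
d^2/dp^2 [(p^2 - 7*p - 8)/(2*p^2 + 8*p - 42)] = (-11*p^3 + 39*p^2 - 537*p - 443)/(p^6 + 12*p^5 - 15*p^4 - 440*p^3 + 315*p^2 + 5292*p - 9261)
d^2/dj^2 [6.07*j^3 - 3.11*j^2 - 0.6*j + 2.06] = 36.42*j - 6.22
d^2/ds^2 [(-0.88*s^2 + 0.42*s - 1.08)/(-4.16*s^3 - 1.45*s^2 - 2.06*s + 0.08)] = (30.457856*s^6 - 43.610112*s^5 + 163.832448*s^4 + 108.5083*s^3 + 68.090376*s^2 + 21.219984*s + 9.289568)/(71.991296*s^9 + 75.27936*s^8 + 133.187808*s^7 + 73.450801*s^6 + 63.058218*s^5 + 13.841652*s^4 + 7.387928*s^3 - 0.990624*s^2 + 0.039552*s - 0.000512)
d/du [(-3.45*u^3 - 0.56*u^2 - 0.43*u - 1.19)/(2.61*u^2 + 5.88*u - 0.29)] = (-9.0045*u^4 - 40.572*u^3 + 0.831*u^2 + 6.5366*u + 7.1219)/(6.8121*u^4 + 30.6936*u^3 + 33.0606*u^2 - 3.4104*u + 0.0841)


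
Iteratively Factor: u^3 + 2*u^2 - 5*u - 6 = (u + 1)*(u^2 + u - 6) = (u + 1)*(u + 3)*(u - 2)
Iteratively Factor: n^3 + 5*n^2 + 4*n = (n)*(n^2 + 5*n + 4) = n*(n + 1)*(n + 4)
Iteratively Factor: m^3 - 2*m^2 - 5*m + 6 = (m - 1)*(m^2 - m - 6) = (m - 3)*(m - 1)*(m + 2)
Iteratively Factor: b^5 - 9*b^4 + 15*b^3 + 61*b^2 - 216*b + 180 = (b - 5)*(b^4 - 4*b^3 - 5*b^2 + 36*b - 36) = (b - 5)*(b - 2)*(b^3 - 2*b^2 - 9*b + 18) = (b - 5)*(b - 2)*(b + 3)*(b^2 - 5*b + 6) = (b - 5)*(b - 3)*(b - 2)*(b + 3)*(b - 2)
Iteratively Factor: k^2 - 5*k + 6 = (k - 3)*(k - 2)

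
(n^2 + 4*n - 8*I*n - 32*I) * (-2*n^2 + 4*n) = -2*n^4 - 4*n^3 + 16*I*n^3 + 16*n^2 + 32*I*n^2 - 128*I*n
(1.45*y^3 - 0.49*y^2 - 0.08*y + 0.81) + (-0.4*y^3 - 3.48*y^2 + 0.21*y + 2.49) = 1.05*y^3 - 3.97*y^2 + 0.13*y + 3.3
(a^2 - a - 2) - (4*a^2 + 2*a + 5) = -3*a^2 - 3*a - 7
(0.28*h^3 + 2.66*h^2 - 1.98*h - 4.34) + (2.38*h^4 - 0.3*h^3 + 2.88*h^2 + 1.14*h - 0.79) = 2.38*h^4 - 0.02*h^3 + 5.54*h^2 - 0.84*h - 5.13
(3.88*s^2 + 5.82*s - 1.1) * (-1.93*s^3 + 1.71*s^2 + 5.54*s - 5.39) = -7.4884*s^5 - 4.5978*s^4 + 33.5704*s^3 + 9.4486*s^2 - 37.4638*s + 5.929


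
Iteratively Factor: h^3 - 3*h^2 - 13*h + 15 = (h + 3)*(h^2 - 6*h + 5) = (h - 5)*(h + 3)*(h - 1)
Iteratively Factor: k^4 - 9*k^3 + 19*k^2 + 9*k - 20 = (k - 1)*(k^3 - 8*k^2 + 11*k + 20) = (k - 5)*(k - 1)*(k^2 - 3*k - 4) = (k - 5)*(k - 4)*(k - 1)*(k + 1)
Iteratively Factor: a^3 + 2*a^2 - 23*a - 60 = (a + 3)*(a^2 - a - 20) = (a - 5)*(a + 3)*(a + 4)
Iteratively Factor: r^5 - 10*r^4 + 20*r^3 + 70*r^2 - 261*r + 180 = (r - 4)*(r^4 - 6*r^3 - 4*r^2 + 54*r - 45) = (r - 5)*(r - 4)*(r^3 - r^2 - 9*r + 9) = (r - 5)*(r - 4)*(r - 1)*(r^2 - 9) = (r - 5)*(r - 4)*(r - 1)*(r + 3)*(r - 3)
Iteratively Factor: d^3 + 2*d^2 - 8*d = (d - 2)*(d^2 + 4*d) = (d - 2)*(d + 4)*(d)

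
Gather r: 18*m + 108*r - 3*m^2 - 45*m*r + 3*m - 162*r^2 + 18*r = -3*m^2 + 21*m - 162*r^2 + r*(126 - 45*m)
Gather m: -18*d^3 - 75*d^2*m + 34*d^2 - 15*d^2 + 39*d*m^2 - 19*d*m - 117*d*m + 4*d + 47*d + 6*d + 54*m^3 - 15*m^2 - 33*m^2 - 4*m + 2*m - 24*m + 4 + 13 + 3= -18*d^3 + 19*d^2 + 57*d + 54*m^3 + m^2*(39*d - 48) + m*(-75*d^2 - 136*d - 26) + 20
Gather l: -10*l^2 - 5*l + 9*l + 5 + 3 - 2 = -10*l^2 + 4*l + 6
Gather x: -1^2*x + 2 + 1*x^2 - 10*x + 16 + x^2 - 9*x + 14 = 2*x^2 - 20*x + 32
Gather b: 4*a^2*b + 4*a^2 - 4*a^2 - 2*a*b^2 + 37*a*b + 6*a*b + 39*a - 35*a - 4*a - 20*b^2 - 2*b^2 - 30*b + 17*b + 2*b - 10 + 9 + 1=b^2*(-2*a - 22) + b*(4*a^2 + 43*a - 11)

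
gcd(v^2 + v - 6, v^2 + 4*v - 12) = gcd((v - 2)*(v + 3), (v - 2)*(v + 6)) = v - 2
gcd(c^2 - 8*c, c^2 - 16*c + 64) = c - 8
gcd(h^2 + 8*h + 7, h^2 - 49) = h + 7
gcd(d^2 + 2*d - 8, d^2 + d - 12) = d + 4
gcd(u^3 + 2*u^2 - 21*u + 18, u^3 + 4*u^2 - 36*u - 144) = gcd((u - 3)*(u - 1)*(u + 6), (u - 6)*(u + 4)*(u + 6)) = u + 6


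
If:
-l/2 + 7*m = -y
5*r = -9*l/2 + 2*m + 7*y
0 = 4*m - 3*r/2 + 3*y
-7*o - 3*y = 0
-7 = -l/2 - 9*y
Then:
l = -203/989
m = -126/989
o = -669/1978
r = 1225/989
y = 1561/1978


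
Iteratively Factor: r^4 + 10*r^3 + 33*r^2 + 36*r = (r + 3)*(r^3 + 7*r^2 + 12*r) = r*(r + 3)*(r^2 + 7*r + 12) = r*(r + 3)^2*(r + 4)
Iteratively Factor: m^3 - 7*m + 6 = (m + 3)*(m^2 - 3*m + 2) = (m - 2)*(m + 3)*(m - 1)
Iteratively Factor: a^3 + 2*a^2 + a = (a + 1)*(a^2 + a) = (a + 1)^2*(a)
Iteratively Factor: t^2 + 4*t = (t)*(t + 4)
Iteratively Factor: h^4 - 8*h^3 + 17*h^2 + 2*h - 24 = (h + 1)*(h^3 - 9*h^2 + 26*h - 24) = (h - 2)*(h + 1)*(h^2 - 7*h + 12) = (h - 3)*(h - 2)*(h + 1)*(h - 4)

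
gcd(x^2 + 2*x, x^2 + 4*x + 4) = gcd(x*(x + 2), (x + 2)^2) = x + 2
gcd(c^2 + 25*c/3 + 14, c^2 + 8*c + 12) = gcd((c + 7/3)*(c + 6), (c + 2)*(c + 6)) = c + 6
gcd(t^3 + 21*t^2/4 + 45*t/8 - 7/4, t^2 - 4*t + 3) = 1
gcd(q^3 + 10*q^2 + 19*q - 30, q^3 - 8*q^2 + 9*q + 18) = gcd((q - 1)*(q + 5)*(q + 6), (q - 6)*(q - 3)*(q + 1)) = 1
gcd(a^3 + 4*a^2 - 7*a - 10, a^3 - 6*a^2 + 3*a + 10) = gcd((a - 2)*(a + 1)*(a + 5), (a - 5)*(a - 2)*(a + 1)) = a^2 - a - 2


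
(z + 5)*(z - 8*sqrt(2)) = z^2 - 8*sqrt(2)*z + 5*z - 40*sqrt(2)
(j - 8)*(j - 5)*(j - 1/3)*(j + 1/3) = j^4 - 13*j^3 + 359*j^2/9 + 13*j/9 - 40/9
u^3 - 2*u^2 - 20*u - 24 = (u - 6)*(u + 2)^2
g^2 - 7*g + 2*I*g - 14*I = (g - 7)*(g + 2*I)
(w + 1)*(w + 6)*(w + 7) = w^3 + 14*w^2 + 55*w + 42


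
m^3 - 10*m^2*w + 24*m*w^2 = m*(m - 6*w)*(m - 4*w)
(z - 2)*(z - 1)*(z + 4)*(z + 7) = z^4 + 8*z^3 - 3*z^2 - 62*z + 56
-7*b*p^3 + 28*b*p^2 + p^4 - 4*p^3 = p^2*(-7*b + p)*(p - 4)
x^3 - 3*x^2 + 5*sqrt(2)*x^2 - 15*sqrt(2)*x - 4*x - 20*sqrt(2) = (x - 4)*(x + 1)*(x + 5*sqrt(2))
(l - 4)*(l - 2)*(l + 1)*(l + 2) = l^4 - 3*l^3 - 8*l^2 + 12*l + 16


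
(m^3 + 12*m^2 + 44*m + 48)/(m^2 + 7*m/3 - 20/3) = 3*(m^2 + 8*m + 12)/(3*m - 5)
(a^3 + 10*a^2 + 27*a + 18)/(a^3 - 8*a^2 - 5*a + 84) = (a^2 + 7*a + 6)/(a^2 - 11*a + 28)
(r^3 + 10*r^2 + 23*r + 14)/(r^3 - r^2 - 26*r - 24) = (r^2 + 9*r + 14)/(r^2 - 2*r - 24)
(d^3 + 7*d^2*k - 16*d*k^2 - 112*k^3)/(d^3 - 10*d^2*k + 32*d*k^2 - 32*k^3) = (d^2 + 11*d*k + 28*k^2)/(d^2 - 6*d*k + 8*k^2)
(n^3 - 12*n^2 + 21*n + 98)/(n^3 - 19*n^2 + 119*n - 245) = (n + 2)/(n - 5)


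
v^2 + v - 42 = (v - 6)*(v + 7)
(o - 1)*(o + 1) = o^2 - 1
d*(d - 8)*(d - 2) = d^3 - 10*d^2 + 16*d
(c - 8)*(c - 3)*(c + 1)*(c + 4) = c^4 - 6*c^3 - 27*c^2 + 76*c + 96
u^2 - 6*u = u*(u - 6)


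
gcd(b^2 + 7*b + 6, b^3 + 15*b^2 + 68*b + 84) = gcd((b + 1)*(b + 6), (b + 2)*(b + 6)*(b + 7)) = b + 6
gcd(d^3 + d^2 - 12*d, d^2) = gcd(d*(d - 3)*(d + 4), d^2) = d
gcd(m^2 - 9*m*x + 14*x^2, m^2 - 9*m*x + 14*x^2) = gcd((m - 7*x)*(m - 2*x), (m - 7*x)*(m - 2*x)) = m^2 - 9*m*x + 14*x^2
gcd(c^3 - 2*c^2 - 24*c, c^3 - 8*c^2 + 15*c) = c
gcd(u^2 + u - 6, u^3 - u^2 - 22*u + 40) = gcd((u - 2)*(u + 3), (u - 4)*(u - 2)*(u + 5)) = u - 2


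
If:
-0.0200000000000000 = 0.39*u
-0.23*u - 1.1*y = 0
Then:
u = -0.05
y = 0.01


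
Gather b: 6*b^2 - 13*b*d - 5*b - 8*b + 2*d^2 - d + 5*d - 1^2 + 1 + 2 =6*b^2 + b*(-13*d - 13) + 2*d^2 + 4*d + 2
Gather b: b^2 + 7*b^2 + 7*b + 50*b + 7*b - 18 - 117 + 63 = 8*b^2 + 64*b - 72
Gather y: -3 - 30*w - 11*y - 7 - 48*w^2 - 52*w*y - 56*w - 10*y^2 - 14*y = -48*w^2 - 86*w - 10*y^2 + y*(-52*w - 25) - 10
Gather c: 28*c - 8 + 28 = 28*c + 20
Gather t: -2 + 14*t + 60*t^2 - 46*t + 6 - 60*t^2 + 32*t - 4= 0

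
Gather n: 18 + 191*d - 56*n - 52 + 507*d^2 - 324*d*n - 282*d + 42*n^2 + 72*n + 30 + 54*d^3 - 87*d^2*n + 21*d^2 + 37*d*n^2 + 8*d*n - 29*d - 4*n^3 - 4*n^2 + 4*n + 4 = 54*d^3 + 528*d^2 - 120*d - 4*n^3 + n^2*(37*d + 38) + n*(-87*d^2 - 316*d + 20)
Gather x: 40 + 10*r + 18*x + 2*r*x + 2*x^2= 10*r + 2*x^2 + x*(2*r + 18) + 40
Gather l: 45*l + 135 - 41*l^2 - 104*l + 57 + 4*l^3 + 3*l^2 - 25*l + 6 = 4*l^3 - 38*l^2 - 84*l + 198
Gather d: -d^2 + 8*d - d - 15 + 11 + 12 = -d^2 + 7*d + 8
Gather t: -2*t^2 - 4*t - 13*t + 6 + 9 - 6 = -2*t^2 - 17*t + 9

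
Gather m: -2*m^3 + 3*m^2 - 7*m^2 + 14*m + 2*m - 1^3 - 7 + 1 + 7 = -2*m^3 - 4*m^2 + 16*m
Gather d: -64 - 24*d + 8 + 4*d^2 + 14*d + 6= 4*d^2 - 10*d - 50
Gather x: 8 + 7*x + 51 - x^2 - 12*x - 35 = -x^2 - 5*x + 24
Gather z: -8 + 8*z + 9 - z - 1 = 7*z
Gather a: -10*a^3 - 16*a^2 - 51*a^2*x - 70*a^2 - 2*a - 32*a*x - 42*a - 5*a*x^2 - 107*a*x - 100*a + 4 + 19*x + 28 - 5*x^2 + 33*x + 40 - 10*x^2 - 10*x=-10*a^3 + a^2*(-51*x - 86) + a*(-5*x^2 - 139*x - 144) - 15*x^2 + 42*x + 72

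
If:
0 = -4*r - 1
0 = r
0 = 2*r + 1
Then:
No Solution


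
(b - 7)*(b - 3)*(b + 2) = b^3 - 8*b^2 + b + 42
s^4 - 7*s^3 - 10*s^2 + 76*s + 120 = (s - 6)*(s - 5)*(s + 2)^2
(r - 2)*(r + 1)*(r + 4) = r^3 + 3*r^2 - 6*r - 8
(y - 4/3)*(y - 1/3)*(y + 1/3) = y^3 - 4*y^2/3 - y/9 + 4/27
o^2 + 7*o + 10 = (o + 2)*(o + 5)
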